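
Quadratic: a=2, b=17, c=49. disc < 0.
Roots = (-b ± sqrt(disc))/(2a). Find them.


disc = 17^2 - 4*2*49 = 289 - 392 = -103
sqrt(|disc|) = sqrt(103) = 10.1489
Real part = -17/(2*2) = -4.2500
Imag part = 10.1489/(2*2) = 2.5372

-4.2500 ± 2.5372i


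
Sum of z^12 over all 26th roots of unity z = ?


The roots are w_k = w^k with w = e^(2*pi*i/26), and (w^k)^12 = (w^12)^k.
So S = 1 + u + u^2 + ... + u^(25) with u = w^12.
12 = 0*26 + 12, so 12 is not a multiple of 26: u = w^12 ≠ 1 (w is a primitive 26th root), while u^26 = (w^26)^12 = 1.
Geometric series: S = (1 - u^26)/(1 - u) = (1 - 1)/(1 - u) = 0

S = 0


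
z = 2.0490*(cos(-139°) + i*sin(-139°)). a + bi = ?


a = 2.0490*cos(-139°) = 2.0490*(-0.7547) = -1.5464
b = 2.0490*sin(-139°) = 2.0490*(-0.6561) = -1.3443

-1.5464 - 1.3443i


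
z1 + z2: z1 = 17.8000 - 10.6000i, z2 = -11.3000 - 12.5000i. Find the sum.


Real: 17.8 - 11.3 = 6.5
Imag: -10.6 - 12.5 = -23.1

6.5000 - 23.1000i


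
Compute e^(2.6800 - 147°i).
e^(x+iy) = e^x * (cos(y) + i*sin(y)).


e^2.6800 = 14.5851
cos(-147°) = -0.83867
sin(-147°) = -0.54464
Real = 14.5851*(-0.83867) = -12.2321
Imag = 14.5851*(-0.54464) = -7.9436

-12.2321 - 7.9436i


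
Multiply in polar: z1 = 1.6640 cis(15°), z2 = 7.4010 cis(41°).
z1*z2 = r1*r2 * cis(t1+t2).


r = 1.6640 * 7.4010 = 12.3153
theta = 15° + 41° = 56° = 56° (mod 360)

12.3153 cis(56°)


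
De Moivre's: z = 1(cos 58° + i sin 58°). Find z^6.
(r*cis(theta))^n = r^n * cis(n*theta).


r^6 = 1^6 = 1
n*theta = 6*58° = 348° = 348° (mod 360)
a = 1*cos(348°) = 0.9781
b = 1*sin(348°) = -0.2079

1 cis(348°) = 0.9781 - 0.2079i


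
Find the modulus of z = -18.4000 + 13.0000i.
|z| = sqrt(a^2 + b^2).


|z| = sqrt((-18.4)^2 + 13^2) = sqrt(338.56 + 169) = sqrt(507.56) = 22.5291

|z| = 22.5291


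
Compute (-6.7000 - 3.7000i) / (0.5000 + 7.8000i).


Conjugate of z2 = 0.5000 - 7.8000i
Numerator: (-6.7000 - 3.7000i)(0.5000 - 7.8000i) = -32.2100 + 50.4100i
Denominator: 0.5^2 + 7.8^2 = 61.09
Result = (-32.2100 + 50.4100i)/61.09

-0.5273 + 0.8252i


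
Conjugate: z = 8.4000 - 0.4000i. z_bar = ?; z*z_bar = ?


z_bar = 8.4000 + 0.4000i
z*z_bar = 8.4^2 + (-0.4)^2 = 70.56 + 0.16 = 70.72

z_bar = 8.4000 + 0.4000i, z*z_bar = 70.72


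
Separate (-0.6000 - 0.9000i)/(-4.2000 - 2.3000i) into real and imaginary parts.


Multiply by conjugate: (-0.6000 - 0.9000i)(-4.2000 + 2.3000i) / ((-4.2)^2 + (-2.3)^2)
Numerator real = -0.6*(-4.2) - (0.9)*(-2.3) = 4.59
Numerator imag = -0.9*(-4.2) - (-0.6)*(-2.3) = 2.4
Denominator = 22.93
Re(z) = 4.59/22.93 = 0.2002
Im(z) = 2.4/22.93 = 0.1047

Re(z) = 0.2002, Im(z) = 0.1047


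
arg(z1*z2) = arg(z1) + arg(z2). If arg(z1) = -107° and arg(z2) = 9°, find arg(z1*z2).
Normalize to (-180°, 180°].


arg(z1*z2) = -107° + 9° = -98°
Normalized to (-180°, 180°]: -98°

-98°


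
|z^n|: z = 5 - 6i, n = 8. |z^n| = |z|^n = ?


|z| = sqrt(25+36) = sqrt(61) = 7.8102
|z^8| = |z|^8 = (sqrt(61))^8 = 61^4 = 13845841

|z^8| = 13845841


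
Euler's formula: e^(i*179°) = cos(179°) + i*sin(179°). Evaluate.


cos(179°) = -0.9998
sin(179°) = 0.0175

e^(i*179°) = -0.9998 + 0.0175i


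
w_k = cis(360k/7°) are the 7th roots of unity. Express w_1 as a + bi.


Angle = 360*1/7 = 51.4286°
a = cos(51.4286°) = 0.6235
b = sin(51.4286°) = 0.7818

0.6235 + 0.7818i


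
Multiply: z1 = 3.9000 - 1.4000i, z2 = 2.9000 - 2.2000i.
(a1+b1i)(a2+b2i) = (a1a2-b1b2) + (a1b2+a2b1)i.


Real = 3.9*2.9 - (-1.4)*(-2.2) = 11.31 - 3.08 = 8.23
Imag = 3.9*(-2.2) + 2.9*(-1.4) = -8.58 - (4.06) = -12.64

8.2300 - 12.6400i


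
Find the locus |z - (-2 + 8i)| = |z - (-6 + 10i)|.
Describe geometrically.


Equal distances means the locus is the perpendicular bisector of z1 and z2.
Midpoint = ((-2+(-6))/2, (8+10)/2) = (-4.0000, 9.0000)

Perpendicular bisector through (-4.0000, 9.0000)


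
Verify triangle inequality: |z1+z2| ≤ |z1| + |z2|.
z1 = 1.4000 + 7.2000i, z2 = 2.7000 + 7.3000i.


|z1| = sqrt(1.4^2 + 7.2^2) = sqrt(53.8) = 7.3348
|z2| = sqrt(2.7^2 + 7.3^2) = sqrt(60.58) = 7.7833
z1+z2 = 4.1000 + 14.5000i
|z1+z2| = sqrt(227.06) = 15.0685
|z1|+|z2| = 7.3348 + 7.7833 = 15.1181

|z1+z2| = 15.0685 ≤ |z1|+|z2| = 15.1181 (verified)


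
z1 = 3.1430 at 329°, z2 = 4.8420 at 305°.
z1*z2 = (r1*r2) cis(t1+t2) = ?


r = 3.1430 * 4.8420 = 15.2184
theta = 329° + 305° = 634° = 274° (mod 360)

15.2184 cis(274°)


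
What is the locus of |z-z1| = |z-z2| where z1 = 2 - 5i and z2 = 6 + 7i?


Equal distances means the locus is the perpendicular bisector of z1 and z2.
Midpoint = ((2+6)/2, (-5+7)/2) = (4.0000, 1.0000)

Perpendicular bisector through (4.0000, 1.0000)


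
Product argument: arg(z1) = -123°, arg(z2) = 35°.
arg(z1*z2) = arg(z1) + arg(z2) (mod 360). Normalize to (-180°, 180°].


arg(z1*z2) = -123° + 35° = -88°
Normalized to (-180°, 180°]: -88°

-88°


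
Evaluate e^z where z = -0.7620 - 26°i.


e^-0.7620 = 0.4667
cos(-26°) = 0.8988
sin(-26°) = -0.4384
Real = 0.4667*0.8988 = 0.4195
Imag = 0.4667*(-0.4384) = -0.2046

0.4195 - 0.2046i


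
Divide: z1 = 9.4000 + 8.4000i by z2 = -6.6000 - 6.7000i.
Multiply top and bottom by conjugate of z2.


Conjugate of z2 = -6.6000 + 6.7000i
Numerator: (9.4000 + 8.4000i)(-6.6000 + 6.7000i) = -118.3200 + 7.5400i
Denominator: (-6.6)^2 + (-6.7)^2 = 88.45
Result = (-118.3200 + 7.5400i)/88.45

-1.3377 + 0.0852i


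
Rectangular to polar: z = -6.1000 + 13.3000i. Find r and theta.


r = sqrt(37.21+176.89) = sqrt(214.1) = 14.6322
theta = atan2(13.3, -6.1) = 114.6384 degrees

r = 14.6322, theta = 114.6384 degrees


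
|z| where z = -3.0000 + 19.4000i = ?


|z| = sqrt((-3)^2 + 19.4^2) = sqrt(9 + 376.36) = sqrt(385.36) = 19.6306

|z| = 19.6306


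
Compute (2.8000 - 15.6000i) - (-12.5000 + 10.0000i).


Real: 2.8 + 12.5 = 15.3
Imag: -15.6 - 10 = -25.6

15.3000 - 25.6000i


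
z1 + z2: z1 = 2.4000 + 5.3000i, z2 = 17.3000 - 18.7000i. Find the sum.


Real: 2.4 + 17.3 = 19.7
Imag: 5.3 - 18.7 = -13.4

19.7000 - 13.4000i


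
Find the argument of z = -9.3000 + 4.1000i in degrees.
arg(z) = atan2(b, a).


Re = -9.3, Im = 4.1
arg = atan2(4.1, -9.3) = 156.2092 degrees

arg(z) = 156.2092 degrees


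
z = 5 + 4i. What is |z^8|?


|z| = sqrt(25+16) = sqrt(41) = 6.4031
|z^8| = |z|^8 = (sqrt(41))^8 = 41^4 = 2825761

|z^8| = 2825761


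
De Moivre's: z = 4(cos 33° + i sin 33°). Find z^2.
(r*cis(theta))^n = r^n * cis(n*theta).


r^2 = 4^2 = 16
n*theta = 2*33° = 66° = 66° (mod 360)
a = 16*cos(66°) = 6.5078
b = 16*sin(66°) = 14.6167

16 cis(66°) = 6.5078 + 14.6167i


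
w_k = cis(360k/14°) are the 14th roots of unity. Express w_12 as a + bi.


Angle = 360*12/14 = 308.5714°
a = cos(308.5714°) = 0.6235
b = sin(308.5714°) = -0.7818

0.6235 - 0.7818i


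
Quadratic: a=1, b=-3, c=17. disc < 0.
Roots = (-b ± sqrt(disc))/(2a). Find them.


disc = (-3)^2 - 4*1*17 = 9 - 68 = -59
sqrt(|disc|) = sqrt(59) = 7.6811
Real part = 3/(2*1) = 1.5000
Imag part = 7.6811/(2*1) = 3.8406

1.5000 ± 3.8406i


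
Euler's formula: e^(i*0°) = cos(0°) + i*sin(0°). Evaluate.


cos(0°) = 1.0000
sin(0°) = 0

e^(i*0°) = 1.0000 + 0i


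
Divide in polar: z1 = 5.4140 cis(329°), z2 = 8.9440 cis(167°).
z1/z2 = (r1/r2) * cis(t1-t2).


r = 5.4140 / 8.9440 = 0.6053
theta = 329° - 167° = 162° = 162° (mod 360)

0.6053 cis(162°)


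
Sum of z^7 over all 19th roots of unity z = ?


The roots are w_k = w^k with w = e^(2*pi*i/19), and (w^k)^7 = (w^7)^k.
So S = 1 + u + u^2 + ... + u^(18) with u = w^7.
7 = 0*19 + 7, so 7 is not a multiple of 19: u = w^7 ≠ 1 (w is a primitive 19th root), while u^19 = (w^19)^7 = 1.
Geometric series: S = (1 - u^19)/(1 - u) = (1 - 1)/(1 - u) = 0

S = 0


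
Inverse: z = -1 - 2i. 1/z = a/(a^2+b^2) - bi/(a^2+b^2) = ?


|z|^2 = 1+4 = 5
1/z = (-1 + 2i)/5

1/z = -0.2000 + 0.4000i


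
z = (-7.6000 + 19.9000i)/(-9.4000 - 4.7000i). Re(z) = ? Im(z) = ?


Multiply by conjugate: (-7.6000 + 19.9000i)(-9.4000 + 4.7000i) / ((-9.4)^2 + (-4.7)^2)
Numerator real = -7.6*(-9.4) + 19.9*(-4.7) = -22.09
Numerator imag = 19.9*(-9.4) - (-7.6)*(-4.7) = -222.78
Denominator = 110.45
Re(z) = -22.09/110.45 = -0.2000
Im(z) = -222.78/110.45 = -2.0170

Re(z) = -0.2000, Im(z) = -2.0170


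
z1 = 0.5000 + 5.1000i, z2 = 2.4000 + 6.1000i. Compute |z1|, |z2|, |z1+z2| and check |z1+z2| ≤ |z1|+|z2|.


|z1| = sqrt(0.5^2 + 5.1^2) = sqrt(26.26) = 5.1245
|z2| = sqrt(2.4^2 + 6.1^2) = sqrt(42.97) = 6.5552
z1+z2 = 2.9000 + 11.2000i
|z1+z2| = sqrt(133.85) = 11.5694
|z1|+|z2| = 5.1245 + 6.5552 = 11.6797

|z1+z2| = 11.5694 ≤ |z1|+|z2| = 11.6797 (verified)


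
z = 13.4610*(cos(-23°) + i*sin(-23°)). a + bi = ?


a = 13.4610*cos(-23°) = 13.4610*0.9205 = 12.3909
b = 13.4610*sin(-23°) = 13.4610*(-0.39073) = -5.2596

12.3909 - 5.2596i


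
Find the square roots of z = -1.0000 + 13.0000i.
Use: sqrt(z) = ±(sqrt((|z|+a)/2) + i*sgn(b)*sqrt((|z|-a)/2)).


|z| = sqrt(1+169) = 13.0384
sqrt((|z|+a)/2) = sqrt((13.0384+(-1))/2) = sqrt(6.0192) = 2.4534
sqrt((|z|-a)/2) = sqrt((13.0384-(-1))/2) = sqrt(7.0192) = 2.6494

±(2.4534 + 2.6494i) i.e. 2.4534 + 2.6494i and -2.4534 - 2.6494i


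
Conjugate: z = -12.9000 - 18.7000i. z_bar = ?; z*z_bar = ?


z_bar = -12.9000 + 18.7000i
z*z_bar = (-12.9)^2 + (-18.7)^2 = 166.41 + 349.69 = 516.1

z_bar = -12.9000 + 18.7000i, z*z_bar = 516.1


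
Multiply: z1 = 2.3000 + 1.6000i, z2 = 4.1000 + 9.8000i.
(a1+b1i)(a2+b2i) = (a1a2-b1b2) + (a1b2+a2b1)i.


Real = 2.3*4.1 - 1.6*9.8 = 9.43 - 15.68 = -6.25
Imag = 2.3*9.8 + 4.1*1.6 = 22.54 + 6.56 = 29.1

-6.2500 + 29.1000i


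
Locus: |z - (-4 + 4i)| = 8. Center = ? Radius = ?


|z - z0| = r is a circle with center z0 and radius r.
Center = (-4, 4), radius = 8

Circle with center (-4, 4) and radius 8


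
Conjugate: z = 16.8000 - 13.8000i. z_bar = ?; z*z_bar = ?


z_bar = 16.8000 + 13.8000i
z*z_bar = 16.8^2 + (-13.8)^2 = 282.24 + 190.44 = 472.68

z_bar = 16.8000 + 13.8000i, z*z_bar = 472.68


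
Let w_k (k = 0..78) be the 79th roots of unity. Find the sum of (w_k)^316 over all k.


The roots are w_k = w^k with w = e^(2*pi*i/79), and (w^k)^316 = (w^316)^k.
So S = 1 + u + u^2 + ... + u^(78) with u = w^316.
316 = 4*79 + 0, so 316 is a multiple of 79 and u = (w^79)^4 = 1.
Every one of the 79 terms equals 1: S = 79

S = 79


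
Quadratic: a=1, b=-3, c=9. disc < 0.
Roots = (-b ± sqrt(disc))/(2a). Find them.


disc = (-3)^2 - 4*1*9 = 9 - 36 = -27
sqrt(|disc|) = sqrt(27) = 5.1962
Real part = 3/(2*1) = 1.5000
Imag part = 5.1962/(2*1) = 2.5981

1.5000 ± 2.5981i


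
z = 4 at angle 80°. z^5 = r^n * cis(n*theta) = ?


r^5 = 4^5 = 1024
n*theta = 5*80° = 400° = 40° (mod 360)
a = 1024*cos(40°) = 784.4295
b = 1024*sin(40°) = 658.2145

1024 cis(40°) = 784.4295 + 658.2145i


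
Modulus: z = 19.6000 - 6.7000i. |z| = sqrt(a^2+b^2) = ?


|z| = sqrt(19.6^2 + (-6.7)^2) = sqrt(384.16 + 44.89) = sqrt(429.05) = 20.7135

|z| = 20.7135


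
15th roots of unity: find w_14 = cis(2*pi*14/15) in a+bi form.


Angle = 360*14/15 = 336°
a = cos(336°) = 0.9135
b = sin(336°) = -0.4067

0.9135 - 0.4067i


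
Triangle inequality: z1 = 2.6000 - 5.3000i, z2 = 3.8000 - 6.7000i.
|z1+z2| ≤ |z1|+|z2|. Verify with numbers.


|z1| = sqrt(2.6^2 + (-5.3)^2) = sqrt(34.85) = 5.9034
|z2| = sqrt(3.8^2 + (-6.7)^2) = sqrt(59.33) = 7.7026
z1+z2 = 6.4000 - 12.0000i
|z1+z2| = sqrt(184.96) = 13.6000
|z1|+|z2| = 5.9034 + 7.7026 = 13.6060

|z1+z2| = 13.6000 ≤ |z1|+|z2| = 13.6060 (verified)


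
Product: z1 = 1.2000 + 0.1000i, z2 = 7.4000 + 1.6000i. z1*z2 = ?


Real = 1.2*7.4 - 0.1*1.6 = 8.88 - 0.16 = 8.72
Imag = 1.2*1.6 + 7.4*0.1 = 1.92 + 0.74 = 2.66

8.7200 + 2.6600i


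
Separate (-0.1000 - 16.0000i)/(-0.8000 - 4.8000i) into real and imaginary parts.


Multiply by conjugate: (-0.1000 - 16.0000i)(-0.8000 + 4.8000i) / ((-0.8)^2 + (-4.8)^2)
Numerator real = -0.1*(-0.8) - (16)*(-4.8) = 76.88
Numerator imag = -16*(-0.8) - (-0.1)*(-4.8) = 12.32
Denominator = 23.68
Re(z) = 76.88/23.68 = 3.2466
Im(z) = 12.32/23.68 = 0.5203

Re(z) = 3.2466, Im(z) = 0.5203


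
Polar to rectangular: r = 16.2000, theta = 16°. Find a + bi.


a = 16.2000*cos(16°) = 16.2000*0.96126 = 15.5724
b = 16.2000*sin(16°) = 16.2000*0.275637 = 4.4653

15.5724 + 4.4653i


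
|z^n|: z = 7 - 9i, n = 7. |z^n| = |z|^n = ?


|z| = sqrt(49+81) = sqrt(130) = 11.4018
|z^7| = |z|^7 = (sqrt(130))^7 = 130^3 * sqrt(130) = 2197000*sqrt(130)

|z^7| = 2197000*sqrt(130) ≈ 25049654.0894


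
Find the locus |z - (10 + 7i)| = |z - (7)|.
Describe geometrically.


Equal distances means the locus is the perpendicular bisector of z1 and z2.
Midpoint = ((10+7)/2, (7+0)/2) = (8.5000, 3.5000)

Perpendicular bisector through (8.5000, 3.5000)


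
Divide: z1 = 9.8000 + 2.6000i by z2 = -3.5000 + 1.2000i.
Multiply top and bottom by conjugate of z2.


Conjugate of z2 = -3.5000 - 1.2000i
Numerator: (9.8000 + 2.6000i)(-3.5000 - 1.2000i) = -31.1800 - 20.8600i
Denominator: (-3.5)^2 + 1.2^2 = 13.69
Result = (-31.1800 - 20.8600i)/13.69

-2.2776 - 1.5237i


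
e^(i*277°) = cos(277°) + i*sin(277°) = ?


cos(277°) = 0.1219
sin(277°) = -0.9925

e^(i*277°) = 0.1219 - 0.9925i


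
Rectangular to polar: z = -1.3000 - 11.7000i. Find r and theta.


r = sqrt(1.69+136.89) = sqrt(138.58) = 11.7720
theta = atan2(-11.7, -1.3) = -96.3402 degrees

r = 11.7720, theta = -96.3402 degrees


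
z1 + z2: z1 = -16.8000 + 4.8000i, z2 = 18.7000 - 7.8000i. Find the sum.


Real: -16.8 + 18.7 = 1.9
Imag: 4.8 - 7.8 = -3

1.9000 - 3.0000i


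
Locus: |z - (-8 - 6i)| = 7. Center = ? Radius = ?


|z - z0| = r is a circle with center z0 and radius r.
Center = (-8, -6), radius = 7

Circle with center (-8, -6) and radius 7


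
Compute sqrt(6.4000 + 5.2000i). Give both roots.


|z| = sqrt(40.96+27.04) = 8.2462
sqrt((|z|+a)/2) = sqrt((8.2462+6.4)/2) = sqrt(7.3231) = 2.7061
sqrt((|z|-a)/2) = sqrt((8.2462-6.4)/2) = sqrt(0.9231) = 0.9608

±(2.7061 + 0.9608i) i.e. 2.7061 + 0.9608i and -2.7061 - 0.9608i


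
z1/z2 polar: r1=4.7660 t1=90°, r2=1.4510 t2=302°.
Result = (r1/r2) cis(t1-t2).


r = 4.7660 / 1.4510 = 3.2846
theta = 90° - 302° = -212° = 148° (mod 360)

3.2846 cis(148°)


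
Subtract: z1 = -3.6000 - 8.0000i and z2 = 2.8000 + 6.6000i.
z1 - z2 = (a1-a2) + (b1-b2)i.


Real: -3.6 - 2.8 = -6.4
Imag: -8 - 6.6 = -14.6

-6.4000 - 14.6000i


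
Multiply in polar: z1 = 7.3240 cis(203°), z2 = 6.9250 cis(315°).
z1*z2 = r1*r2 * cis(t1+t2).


r = 7.3240 * 6.9250 = 50.7187
theta = 203° + 315° = 518° = 158° (mod 360)

50.7187 cis(158°)


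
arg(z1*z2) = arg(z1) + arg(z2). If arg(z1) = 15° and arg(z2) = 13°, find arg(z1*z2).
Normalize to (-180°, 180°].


arg(z1*z2) = 15° + 13° = 28°
Normalized to (-180°, 180°]: 28°

28°


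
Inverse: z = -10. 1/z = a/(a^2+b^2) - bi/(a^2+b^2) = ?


|z|^2 = 100+0 = 100
1/z = (-10 - 0i)/100

1/z = -0.1000 + 0i


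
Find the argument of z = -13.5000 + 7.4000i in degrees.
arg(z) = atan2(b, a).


Re = -13.5, Im = 7.4
arg = atan2(7.4, -13.5) = 151.2707 degrees

arg(z) = 151.2707 degrees


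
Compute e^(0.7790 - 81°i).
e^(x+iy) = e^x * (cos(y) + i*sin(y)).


e^0.7790 = 2.1793
cos(-81°) = 0.15643
sin(-81°) = -0.9877
Real = 2.1793*0.15643 = 0.3409
Imag = 2.1793*(-0.9877) = -2.1525

0.3409 - 2.1525i


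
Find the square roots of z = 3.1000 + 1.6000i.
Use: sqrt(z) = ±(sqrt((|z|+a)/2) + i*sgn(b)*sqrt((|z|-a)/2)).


|z| = sqrt(9.61+2.56) = 3.4886
sqrt((|z|+a)/2) = sqrt((3.4886+3.1)/2) = sqrt(3.2943) = 1.8150
sqrt((|z|-a)/2) = sqrt((3.4886-3.1)/2) = sqrt(0.1943) = 0.4408

±(1.8150 + 0.4408i) i.e. 1.8150 + 0.4408i and -1.8150 - 0.4408i


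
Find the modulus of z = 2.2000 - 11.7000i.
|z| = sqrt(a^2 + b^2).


|z| = sqrt(2.2^2 + (-11.7)^2) = sqrt(4.84 + 136.89) = sqrt(141.73) = 11.9050

|z| = 11.9050


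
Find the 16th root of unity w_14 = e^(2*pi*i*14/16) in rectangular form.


Angle = 360*14/16 = 315°
a = cos(315°) = 0.7071
b = sin(315°) = -0.7071

0.7071 - 0.7071i


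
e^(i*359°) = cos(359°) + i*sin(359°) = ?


cos(359°) = 0.9998
sin(359°) = -0.0175

e^(i*359°) = 0.9998 - 0.0175i


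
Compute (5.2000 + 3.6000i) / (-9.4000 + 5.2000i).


Conjugate of z2 = -9.4000 - 5.2000i
Numerator: (5.2000 + 3.6000i)(-9.4000 - 5.2000i) = -30.1600 - 60.8800i
Denominator: (-9.4)^2 + 5.2^2 = 115.4
Result = (-30.1600 - 60.8800i)/115.4

-0.2614 - 0.5276i


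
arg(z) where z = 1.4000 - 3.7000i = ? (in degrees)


Re = 1.4, Im = -3.7
arg = atan2(-3.7, 1.4) = -69.2744 degrees

arg(z) = -69.2744 degrees


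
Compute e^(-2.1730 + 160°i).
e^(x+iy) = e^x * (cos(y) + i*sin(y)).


e^-2.1730 = 0.11384
cos(160°) = -0.9397
sin(160°) = 0.342
Real = 0.11384*(-0.9397) = -0.1070
Imag = 0.11384*0.342 = 0.0389

-0.1070 + 0.0389i


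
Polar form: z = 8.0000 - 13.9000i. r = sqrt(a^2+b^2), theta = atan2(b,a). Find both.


r = sqrt(64+193.21) = sqrt(257.21) = 16.0378
theta = atan2(-13.9, 8) = -60.0779 degrees

r = 16.0378, theta = -60.0779 degrees


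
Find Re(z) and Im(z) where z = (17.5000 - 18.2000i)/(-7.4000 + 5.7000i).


Multiply by conjugate: (17.5000 - 18.2000i)(-7.4000 - 5.7000i) / ((-7.4)^2 + 5.7^2)
Numerator real = 17.5*(-7.4) - (18.2)*5.7 = -233.24
Numerator imag = -18.2*(-7.4) - 17.5*5.7 = 34.93
Denominator = 87.25
Re(z) = -233.24/87.25 = -2.6732
Im(z) = 34.93/87.25 = 0.4003

Re(z) = -2.6732, Im(z) = 0.4003


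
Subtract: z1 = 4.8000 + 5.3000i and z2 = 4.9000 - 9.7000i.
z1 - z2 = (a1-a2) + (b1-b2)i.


Real: 4.8 - 4.9 = -0.1
Imag: 5.3 + 9.7 = 15

-0.1000 + 15.0000i


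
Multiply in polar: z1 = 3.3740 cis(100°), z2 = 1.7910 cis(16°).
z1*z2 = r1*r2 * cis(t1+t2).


r = 3.3740 * 1.7910 = 6.0428
theta = 100° + 16° = 116° = 116° (mod 360)

6.0428 cis(116°)


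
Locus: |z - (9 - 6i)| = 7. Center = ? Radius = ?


|z - z0| = r is a circle with center z0 and radius r.
Center = (9, -6), radius = 7

Circle with center (9, -6) and radius 7


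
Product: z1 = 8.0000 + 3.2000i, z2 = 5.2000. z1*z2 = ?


Real = 8*5.2 - 3.2*0 = 41.6 - 0 = 41.6
Imag = 8*0 + 5.2*3.2 = 0 + 16.64 = 16.64

41.6000 + 16.6400i


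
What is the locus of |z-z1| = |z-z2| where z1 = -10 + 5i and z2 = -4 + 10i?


Equal distances means the locus is the perpendicular bisector of z1 and z2.
Midpoint = ((-10+(-4))/2, (5+10)/2) = (-7.0000, 7.5000)

Perpendicular bisector through (-7.0000, 7.5000)


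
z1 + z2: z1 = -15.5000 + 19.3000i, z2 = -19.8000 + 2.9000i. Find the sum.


Real: -15.5 - 19.8 = -35.3
Imag: 19.3 + 2.9 = 22.2

-35.3000 + 22.2000i


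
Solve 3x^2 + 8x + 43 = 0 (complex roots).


disc = 8^2 - 4*3*43 = 64 - 516 = -452
sqrt(|disc|) = sqrt(452) = 21.2603
Real part = -8/(2*3) = -1.3333
Imag part = 21.2603/(2*3) = 3.5434

-1.3333 ± 3.5434i


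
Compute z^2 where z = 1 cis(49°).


r^2 = 1^2 = 1
n*theta = 2*49° = 98° = 98° (mod 360)
a = 1*cos(98°) = -0.1392
b = 1*sin(98°) = 0.9903

1 cis(98°) = -0.1392 + 0.9903i


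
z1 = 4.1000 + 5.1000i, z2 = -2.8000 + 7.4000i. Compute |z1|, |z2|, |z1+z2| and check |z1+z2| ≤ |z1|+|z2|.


|z1| = sqrt(4.1^2 + 5.1^2) = sqrt(42.82) = 6.5437
|z2| = sqrt((-2.8)^2 + 7.4^2) = sqrt(62.6) = 7.9120
z1+z2 = 1.3000 + 12.5000i
|z1+z2| = sqrt(157.94) = 12.5674
|z1|+|z2| = 6.5437 + 7.9120 = 14.4557

|z1+z2| = 12.5674 ≤ |z1|+|z2| = 14.4557 (verified)


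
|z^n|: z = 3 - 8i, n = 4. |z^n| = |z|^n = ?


|z| = sqrt(9+64) = sqrt(73) = 8.5440
|z^4| = |z|^4 = (sqrt(73))^4 = 73^2 = 5329

|z^4| = 5329


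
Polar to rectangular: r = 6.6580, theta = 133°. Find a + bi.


a = 6.6580*cos(133°) = 6.6580*(-0.681998) = -4.5407
b = 6.6580*sin(133°) = 6.6580*0.731354 = 4.8694

-4.5407 + 4.8694i


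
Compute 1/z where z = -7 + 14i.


|z|^2 = 49+196 = 245
1/z = (-7 - 14i)/245

1/z = -0.0286 - 0.0571i


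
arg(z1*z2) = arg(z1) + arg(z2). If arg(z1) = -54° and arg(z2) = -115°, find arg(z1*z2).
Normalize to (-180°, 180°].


arg(z1*z2) = -54° - 115° = -169°
Normalized to (-180°, 180°]: -169°

-169°


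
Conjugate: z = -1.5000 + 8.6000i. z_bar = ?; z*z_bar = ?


z_bar = -1.5000 - 8.6000i
z*z_bar = (-1.5)^2 + 8.6^2 = 2.25 + 73.96 = 76.21

z_bar = -1.5000 - 8.6000i, z*z_bar = 76.21


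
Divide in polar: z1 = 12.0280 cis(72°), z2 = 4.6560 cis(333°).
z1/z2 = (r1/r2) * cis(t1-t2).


r = 12.0280 / 4.6560 = 2.5833
theta = 72° - 333° = -261° = 99° (mod 360)

2.5833 cis(99°)


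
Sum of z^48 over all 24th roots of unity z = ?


The roots are w_k = w^k with w = e^(2*pi*i/24), and (w^k)^48 = (w^48)^k.
So S = 1 + u + u^2 + ... + u^(23) with u = w^48.
48 = 2*24 + 0, so 48 is a multiple of 24 and u = (w^24)^2 = 1.
Every one of the 24 terms equals 1: S = 24

S = 24


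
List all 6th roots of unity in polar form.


The 6th roots of unity are cis(360k/6°) for k=0..5
Angle step = 360/6 = 60°
Primitive root: cis(60°)
Primitive root = 0.5000 + 0.8660i

6 roots at angles: 0°, 60°, 120°, 180°, 240°, 300°


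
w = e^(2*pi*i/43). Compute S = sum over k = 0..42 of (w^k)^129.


The roots are w_k = w^k with w = e^(2*pi*i/43), and (w^k)^129 = (w^129)^k.
So S = 1 + u + u^2 + ... + u^(42) with u = w^129.
129 = 3*43 + 0, so 129 is a multiple of 43 and u = (w^43)^3 = 1.
Every one of the 43 terms equals 1: S = 43

S = 43


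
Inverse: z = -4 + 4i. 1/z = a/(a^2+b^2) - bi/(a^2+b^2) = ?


|z|^2 = 16+16 = 32
1/z = (-4 - 4i)/32

1/z = -0.1250 - 0.1250i


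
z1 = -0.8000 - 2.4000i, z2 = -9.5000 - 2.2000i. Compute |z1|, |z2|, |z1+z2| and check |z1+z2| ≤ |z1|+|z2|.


|z1| = sqrt((-0.8)^2 + (-2.4)^2) = sqrt(6.4) = 2.5298
|z2| = sqrt((-9.5)^2 + (-2.2)^2) = sqrt(95.09) = 9.7514
z1+z2 = -10.3000 - 4.6000i
|z1+z2| = sqrt(127.25) = 11.2805
|z1|+|z2| = 2.5298 + 9.7514 = 12.2812

|z1+z2| = 11.2805 ≤ |z1|+|z2| = 12.2812 (verified)


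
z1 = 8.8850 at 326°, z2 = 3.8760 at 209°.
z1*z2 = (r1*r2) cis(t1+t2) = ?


r = 8.8850 * 3.8760 = 34.4383
theta = 326° + 209° = 535° = 175° (mod 360)

34.4383 cis(175°)


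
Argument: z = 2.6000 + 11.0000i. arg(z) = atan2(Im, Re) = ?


Re = 2.6, Im = 11
arg = atan2(11, 2.6) = 76.7014 degrees

arg(z) = 76.7014 degrees


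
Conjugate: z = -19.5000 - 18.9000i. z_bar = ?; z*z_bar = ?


z_bar = -19.5000 + 18.9000i
z*z_bar = (-19.5)^2 + (-18.9)^2 = 380.25 + 357.21 = 737.46

z_bar = -19.5000 + 18.9000i, z*z_bar = 737.46


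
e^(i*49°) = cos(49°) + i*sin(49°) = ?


cos(49°) = 0.6561
sin(49°) = 0.7547

e^(i*49°) = 0.6561 + 0.7547i


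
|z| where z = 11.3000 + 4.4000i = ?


|z| = sqrt(11.3^2 + 4.4^2) = sqrt(127.69 + 19.36) = sqrt(147.05) = 12.1264

|z| = 12.1264


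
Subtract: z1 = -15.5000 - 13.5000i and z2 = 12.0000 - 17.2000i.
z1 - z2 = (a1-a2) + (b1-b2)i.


Real: -15.5 - 12 = -27.5
Imag: -13.5 + 17.2 = 3.7

-27.5000 + 3.7000i


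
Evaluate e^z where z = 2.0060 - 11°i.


e^2.0060 = 7.4335
cos(-11°) = 0.98163
sin(-11°) = -0.19081
Real = 7.4335*0.98163 = 7.2969
Imag = 7.4335*(-0.19081) = -1.4184

7.2969 - 1.4184i


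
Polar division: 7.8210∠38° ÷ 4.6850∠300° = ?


r = 7.8210 / 4.6850 = 1.6694
theta = 38° - 300° = -262° = 98° (mod 360)

1.6694 cis(98°)


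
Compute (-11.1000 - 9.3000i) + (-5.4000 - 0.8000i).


Real: -11.1 - 5.4 = -16.5
Imag: -9.3 - 0.8 = -10.1

-16.5000 - 10.1000i


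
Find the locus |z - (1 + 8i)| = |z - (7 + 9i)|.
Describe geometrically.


Equal distances means the locus is the perpendicular bisector of z1 and z2.
Midpoint = ((1+7)/2, (8+9)/2) = (4.0000, 8.5000)

Perpendicular bisector through (4.0000, 8.5000)


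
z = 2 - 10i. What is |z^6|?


|z| = sqrt(4+100) = sqrt(104) = 10.1980
|z^6| = |z|^6 = (sqrt(104))^6 = 104^3 = 1124864

|z^6| = 1124864


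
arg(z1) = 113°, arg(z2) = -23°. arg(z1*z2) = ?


arg(z1*z2) = 113° - 23° = 90°
Normalized to (-180°, 180°]: 90°

90°


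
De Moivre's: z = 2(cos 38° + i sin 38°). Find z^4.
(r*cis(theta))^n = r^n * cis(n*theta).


r^4 = 2^4 = 16
n*theta = 4*38° = 152° = 152° (mod 360)
a = 16*cos(152°) = -14.1272
b = 16*sin(152°) = 7.5115

16 cis(152°) = -14.1272 + 7.5115i


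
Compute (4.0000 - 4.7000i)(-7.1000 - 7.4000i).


Real = 4*(-7.1) - (-4.7)*(-7.4) = -28.4 - 34.78 = -63.18
Imag = 4*(-7.4) - (7.1)*(-4.7) = -29.6 + 33.37 = 3.77

-63.1800 + 3.7700i


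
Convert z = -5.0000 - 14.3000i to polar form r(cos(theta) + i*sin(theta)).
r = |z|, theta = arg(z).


r = sqrt(25+204.49) = sqrt(229.49) = 15.1489
theta = atan2(-14.3, -5) = -109.2722 degrees

r = 15.1489, theta = -109.2722 degrees


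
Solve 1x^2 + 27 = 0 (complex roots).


disc = 0^2 - 4*1*27 = 0 - 108 = -108
sqrt(|disc|) = sqrt(108) = 10.3923
Real part = 0/(2*1) = 0
Imag part = 10.3923/(2*1) = 5.1962

0 ± 5.1962i


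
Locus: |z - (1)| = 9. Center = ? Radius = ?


|z - z0| = r is a circle with center z0 and radius r.
Center = (1, 0), radius = 9

Circle with center (1, 0) and radius 9


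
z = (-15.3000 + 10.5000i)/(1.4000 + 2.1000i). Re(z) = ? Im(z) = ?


Multiply by conjugate: (-15.3000 + 10.5000i)(1.4000 - 2.1000i) / (1.4^2 + 2.1^2)
Numerator real = -15.3*1.4 + 10.5*2.1 = 0.63
Numerator imag = 10.5*1.4 - (-15.3)*2.1 = 46.83
Denominator = 6.37
Re(z) = 0.63/6.37 = 0.0989
Im(z) = 46.83/6.37 = 7.3516

Re(z) = 0.0989, Im(z) = 7.3516


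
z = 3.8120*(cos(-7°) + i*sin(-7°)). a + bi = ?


a = 3.8120*cos(-7°) = 3.8120*0.99255 = 3.7836
b = 3.8120*sin(-7°) = 3.8120*(-0.12187) = -0.4646

3.7836 - 0.4646i


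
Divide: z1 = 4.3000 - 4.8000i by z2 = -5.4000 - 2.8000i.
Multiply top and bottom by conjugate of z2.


Conjugate of z2 = -5.4000 + 2.8000i
Numerator: (4.3000 - 4.8000i)(-5.4000 + 2.8000i) = -9.7800 + 37.9600i
Denominator: (-5.4)^2 + (-2.8)^2 = 37
Result = (-9.7800 + 37.9600i)/37

-0.2643 + 1.0259i


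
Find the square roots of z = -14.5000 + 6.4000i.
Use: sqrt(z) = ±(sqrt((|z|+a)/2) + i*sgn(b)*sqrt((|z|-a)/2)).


|z| = sqrt(210.25+40.96) = 15.8496
sqrt((|z|+a)/2) = sqrt((15.8496+(-14.5))/2) = sqrt(0.6748) = 0.8215
sqrt((|z|-a)/2) = sqrt((15.8496-(-14.5))/2) = sqrt(15.1748) = 3.8955

±(0.8215 + 3.8955i) i.e. 0.8215 + 3.8955i and -0.8215 - 3.8955i


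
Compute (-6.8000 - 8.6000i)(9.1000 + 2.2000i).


Real = -6.8*9.1 - (-8.6)*2.2 = -61.88 - (-18.92) = -42.96
Imag = -6.8*2.2 + 9.1*(-8.6) = -14.96 - (78.26) = -93.22

-42.9600 - 93.2200i


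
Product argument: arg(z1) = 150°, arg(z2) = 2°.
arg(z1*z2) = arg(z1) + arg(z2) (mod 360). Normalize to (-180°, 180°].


arg(z1*z2) = 150° + 2° = 152°
Normalized to (-180°, 180°]: 152°

152°


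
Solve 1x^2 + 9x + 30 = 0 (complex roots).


disc = 9^2 - 4*1*30 = 81 - 120 = -39
sqrt(|disc|) = sqrt(39) = 6.2450
Real part = -9/(2*1) = -4.5000
Imag part = 6.2450/(2*1) = 3.1225

-4.5000 ± 3.1225i


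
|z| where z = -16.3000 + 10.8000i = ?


|z| = sqrt((-16.3)^2 + 10.8^2) = sqrt(265.69 + 116.64) = sqrt(382.33) = 19.5533

|z| = 19.5533


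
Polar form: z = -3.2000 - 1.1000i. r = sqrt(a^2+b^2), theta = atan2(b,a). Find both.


r = sqrt(10.24+1.21) = sqrt(11.45) = 3.3838
theta = atan2(-1.1, -3.2) = -161.0296 degrees

r = 3.3838, theta = -161.0296 degrees


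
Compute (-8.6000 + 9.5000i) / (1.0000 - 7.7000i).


Conjugate of z2 = 1.0000 + 7.7000i
Numerator: (-8.6000 + 9.5000i)(1.0000 + 7.7000i) = -81.7500 - 56.7200i
Denominator: 1^2 + (-7.7)^2 = 60.29
Result = (-81.7500 - 56.7200i)/60.29

-1.3559 - 0.9408i


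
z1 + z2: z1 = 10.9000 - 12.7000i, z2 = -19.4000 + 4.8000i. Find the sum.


Real: 10.9 - 19.4 = -8.5
Imag: -12.7 + 4.8 = -7.9

-8.5000 - 7.9000i


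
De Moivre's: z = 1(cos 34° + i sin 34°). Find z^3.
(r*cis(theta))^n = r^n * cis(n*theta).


r^3 = 1^3 = 1
n*theta = 3*34° = 102° = 102° (mod 360)
a = 1*cos(102°) = -0.2079
b = 1*sin(102°) = 0.9781

1 cis(102°) = -0.2079 + 0.9781i


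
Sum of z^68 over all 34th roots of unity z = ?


The roots are w_k = w^k with w = e^(2*pi*i/34), and (w^k)^68 = (w^68)^k.
So S = 1 + u + u^2 + ... + u^(33) with u = w^68.
68 = 2*34 + 0, so 68 is a multiple of 34 and u = (w^34)^2 = 1.
Every one of the 34 terms equals 1: S = 34

S = 34


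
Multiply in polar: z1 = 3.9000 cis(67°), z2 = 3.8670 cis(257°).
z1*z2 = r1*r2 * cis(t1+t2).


r = 3.9000 * 3.8670 = 15.0813
theta = 67° + 257° = 324° = 324° (mod 360)

15.0813 cis(324°)


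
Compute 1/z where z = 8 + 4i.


|z|^2 = 64+16 = 80
1/z = (8 - 4i)/80

1/z = 0.1000 - 0.0500i


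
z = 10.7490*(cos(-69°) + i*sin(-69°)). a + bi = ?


a = 10.7490*cos(-69°) = 10.7490*0.35837 = 3.8521
b = 10.7490*sin(-69°) = 10.7490*(-0.93358) = -10.0351

3.8521 - 10.0351i


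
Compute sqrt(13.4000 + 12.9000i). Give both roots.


|z| = sqrt(179.56+166.41) = 18.6003
sqrt((|z|+a)/2) = sqrt((18.6003+13.4)/2) = sqrt(16.0001) = 4.0000
sqrt((|z|-a)/2) = sqrt((18.6003-13.4)/2) = sqrt(2.6001) = 1.6125

±(4.0000 + 1.6125i) i.e. 4.0000 + 1.6125i and -4.0000 - 1.6125i


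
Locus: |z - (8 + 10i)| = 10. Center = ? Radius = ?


|z - z0| = r is a circle with center z0 and radius r.
Center = (8, 10), radius = 10

Circle with center (8, 10) and radius 10


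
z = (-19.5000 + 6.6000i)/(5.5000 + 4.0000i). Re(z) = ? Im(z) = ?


Multiply by conjugate: (-19.5000 + 6.6000i)(5.5000 - 4.0000i) / (5.5^2 + 4^2)
Numerator real = -19.5*5.5 + 6.6*4 = -80.85
Numerator imag = 6.6*5.5 - (-19.5)*4 = 114.3
Denominator = 46.25
Re(z) = -80.85/46.25 = -1.7481
Im(z) = 114.3/46.25 = 2.4714

Re(z) = -1.7481, Im(z) = 2.4714


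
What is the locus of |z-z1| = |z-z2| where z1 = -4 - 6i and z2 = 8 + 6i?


Equal distances means the locus is the perpendicular bisector of z1 and z2.
Midpoint = ((-4+8)/2, (-6+6)/2) = (2.0000, 0)

Perpendicular bisector through (2.0000, 0)


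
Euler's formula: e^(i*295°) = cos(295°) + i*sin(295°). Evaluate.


cos(295°) = 0.4226
sin(295°) = -0.9063

e^(i*295°) = 0.4226 - 0.9063i


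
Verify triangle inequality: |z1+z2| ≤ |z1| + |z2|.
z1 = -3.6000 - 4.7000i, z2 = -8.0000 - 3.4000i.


|z1| = sqrt((-3.6)^2 + (-4.7)^2) = sqrt(35.05) = 5.9203
|z2| = sqrt((-8)^2 + (-3.4)^2) = sqrt(75.56) = 8.6925
z1+z2 = -11.6000 - 8.1000i
|z1+z2| = sqrt(200.17) = 14.1481
|z1|+|z2| = 5.9203 + 8.6925 = 14.6128

|z1+z2| = 14.1481 ≤ |z1|+|z2| = 14.6128 (verified)


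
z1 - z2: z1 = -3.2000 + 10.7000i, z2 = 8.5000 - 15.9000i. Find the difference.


Real: -3.2 - 8.5 = -11.7
Imag: 10.7 + 15.9 = 26.6

-11.7000 + 26.6000i


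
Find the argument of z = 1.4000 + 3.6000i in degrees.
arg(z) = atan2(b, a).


Re = 1.4, Im = 3.6
arg = atan2(3.6, 1.4) = 68.7495 degrees

arg(z) = 68.7495 degrees


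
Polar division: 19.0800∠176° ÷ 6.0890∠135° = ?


r = 19.0800 / 6.0890 = 3.1335
theta = 176° - 135° = 41° = 41° (mod 360)

3.1335 cis(41°)


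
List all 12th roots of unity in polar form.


The 12th roots of unity are cis(360k/12°) for k=0..11
Angle step = 360/12 = 30°
Primitive root: cis(30°)
Primitive root = 0.8660 + 0.5000i

12 roots at angles: 0°, 30°, 60°, 90°, 120°, 150°, 180°, 210°, 240°, 270°, 300°, 330°


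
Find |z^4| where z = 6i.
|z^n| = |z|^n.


|z| = sqrt(0+36) = sqrt(36) = 6
|z^4| = |z|^4 = 6^4 = 1296

|z^4| = 1296


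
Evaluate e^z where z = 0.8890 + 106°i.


e^0.8890 = 2.4327
cos(106°) = -0.2756
sin(106°) = 0.96126
Real = 2.4327*(-0.2756) = -0.6705
Imag = 2.4327*0.96126 = 2.3385

-0.6705 + 2.3385i


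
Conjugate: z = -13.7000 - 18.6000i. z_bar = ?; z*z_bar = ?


z_bar = -13.7000 + 18.6000i
z*z_bar = (-13.7)^2 + (-18.6)^2 = 187.69 + 345.96 = 533.65

z_bar = -13.7000 + 18.6000i, z*z_bar = 533.65


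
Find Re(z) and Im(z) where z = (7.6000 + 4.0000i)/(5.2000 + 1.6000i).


Multiply by conjugate: (7.6000 + 4.0000i)(5.2000 - 1.6000i) / (5.2^2 + 1.6^2)
Numerator real = 7.6*5.2 + 4*1.6 = 45.92
Numerator imag = 4*5.2 - 7.6*1.6 = 8.64
Denominator = 29.6
Re(z) = 45.92/29.6 = 1.5514
Im(z) = 8.64/29.6 = 0.2919

Re(z) = 1.5514, Im(z) = 0.2919


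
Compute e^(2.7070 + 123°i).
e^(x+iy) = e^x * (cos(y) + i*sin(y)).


e^2.7070 = 14.9843
cos(123°) = -0.54464
sin(123°) = 0.83867
Real = 14.9843*(-0.54464) = -8.1610
Imag = 14.9843*0.83867 = 12.5669

-8.1610 + 12.5669i


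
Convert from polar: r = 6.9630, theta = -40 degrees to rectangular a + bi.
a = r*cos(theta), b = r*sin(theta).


a = 6.9630*cos(-40°) = 6.9630*0.766044 = 5.3340
b = 6.9630*sin(-40°) = 6.9630*(-0.64279) = -4.4757

5.3340 - 4.4757i


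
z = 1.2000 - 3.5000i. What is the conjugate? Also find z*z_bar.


z_bar = 1.2000 + 3.5000i
z*z_bar = 1.2^2 + (-3.5)^2 = 1.44 + 12.25 = 13.69

z_bar = 1.2000 + 3.5000i, z*z_bar = 13.69


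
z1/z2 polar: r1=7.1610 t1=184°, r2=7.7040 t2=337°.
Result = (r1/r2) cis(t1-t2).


r = 7.1610 / 7.7040 = 0.9295
theta = 184° - 337° = -153° = 207° (mod 360)

0.9295 cis(207°)


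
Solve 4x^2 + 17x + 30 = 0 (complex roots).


disc = 17^2 - 4*4*30 = 289 - 480 = -191
sqrt(|disc|) = sqrt(191) = 13.8203
Real part = -17/(2*4) = -2.1250
Imag part = 13.8203/(2*4) = 1.7275

-2.1250 ± 1.7275i


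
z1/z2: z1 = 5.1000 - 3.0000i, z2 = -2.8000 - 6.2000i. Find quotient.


Conjugate of z2 = -2.8000 + 6.2000i
Numerator: (5.1000 - 3.0000i)(-2.8000 + 6.2000i) = 4.3200 + 40.0200i
Denominator: (-2.8)^2 + (-6.2)^2 = 46.28
Result = (4.3200 + 40.0200i)/46.28

0.0933 + 0.8647i


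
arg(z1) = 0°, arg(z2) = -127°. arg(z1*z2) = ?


arg(z1*z2) = 0° - 127° = -127°
Normalized to (-180°, 180°]: -127°

-127°


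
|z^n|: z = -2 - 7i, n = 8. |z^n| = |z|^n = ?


|z| = sqrt(4+49) = sqrt(53) = 7.2801
|z^8| = |z|^8 = (sqrt(53))^8 = 53^4 = 7890481

|z^8| = 7890481


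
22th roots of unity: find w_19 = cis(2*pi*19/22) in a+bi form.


Angle = 360*19/22 = 310.9091°
a = cos(310.9091°) = 0.6549
b = sin(310.9091°) = -0.7557

0.6549 - 0.7557i


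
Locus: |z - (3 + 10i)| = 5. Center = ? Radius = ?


|z - z0| = r is a circle with center z0 and radius r.
Center = (3, 10), radius = 5

Circle with center (3, 10) and radius 5


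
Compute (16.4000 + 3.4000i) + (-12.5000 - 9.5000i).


Real: 16.4 - 12.5 = 3.9
Imag: 3.4 - 9.5 = -6.1

3.9000 - 6.1000i


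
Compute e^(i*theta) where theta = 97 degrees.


cos(97°) = -0.1219
sin(97°) = 0.9925

e^(i*97°) = -0.1219 + 0.9925i


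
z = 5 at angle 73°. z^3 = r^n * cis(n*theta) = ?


r^3 = 5^3 = 125
n*theta = 3*73° = 219° = 219° (mod 360)
a = 125*cos(219°) = -97.1432
b = 125*sin(219°) = -78.6650

125 cis(219°) = -97.1432 - 78.6650i


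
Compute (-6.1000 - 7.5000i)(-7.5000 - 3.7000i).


Real = -6.1*(-7.5) - (-7.5)*(-3.7) = 45.75 - 27.75 = 18
Imag = -6.1*(-3.7) - (7.5)*(-7.5) = 22.57 + 56.25 = 78.82

18.0000 + 78.8200i


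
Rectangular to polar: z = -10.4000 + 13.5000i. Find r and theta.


r = sqrt(108.16+182.25) = sqrt(290.41) = 17.0414
theta = atan2(13.5, -10.4) = 127.6096 degrees

r = 17.0414, theta = 127.6096 degrees


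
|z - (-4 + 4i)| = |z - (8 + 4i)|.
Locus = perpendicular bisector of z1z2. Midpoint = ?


Equal distances means the locus is the perpendicular bisector of z1 and z2.
Midpoint = ((-4+8)/2, (4+4)/2) = (2.0000, 4.0000)

Perpendicular bisector through (2.0000, 4.0000)


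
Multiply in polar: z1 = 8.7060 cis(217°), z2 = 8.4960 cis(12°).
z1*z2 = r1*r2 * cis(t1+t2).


r = 8.7060 * 8.4960 = 73.9662
theta = 217° + 12° = 229° = 229° (mod 360)

73.9662 cis(229°)


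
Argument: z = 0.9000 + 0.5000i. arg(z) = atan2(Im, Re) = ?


Re = 0.9, Im = 0.5
arg = atan2(0.5, 0.9) = 29.0546 degrees

arg(z) = 29.0546 degrees


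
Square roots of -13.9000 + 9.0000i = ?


|z| = sqrt(193.21+81) = 16.5593
sqrt((|z|+a)/2) = sqrt((16.5593+(-13.9))/2) = sqrt(1.3296) = 1.1531
sqrt((|z|-a)/2) = sqrt((16.5593-(-13.9))/2) = sqrt(15.2296) = 3.9025

±(1.1531 + 3.9025i) i.e. 1.1531 + 3.9025i and -1.1531 - 3.9025i


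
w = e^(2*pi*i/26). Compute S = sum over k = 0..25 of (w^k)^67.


The roots are w_k = w^k with w = e^(2*pi*i/26), and (w^k)^67 = (w^67)^k.
So S = 1 + u + u^2 + ... + u^(25) with u = w^67.
67 = 2*26 + 15, so 67 is not a multiple of 26: u = (w^26)^2 * w^15 = w^15 ≠ 1 (w is a primitive 26th root), while u^26 = (w^26)^67 = 1.
Geometric series: S = (1 - u^26)/(1 - u) = (1 - 1)/(1 - u) = 0

S = 0


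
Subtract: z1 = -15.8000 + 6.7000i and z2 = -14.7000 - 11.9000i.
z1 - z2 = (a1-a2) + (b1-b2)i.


Real: -15.8 + 14.7 = -1.1
Imag: 6.7 + 11.9 = 18.6

-1.1000 + 18.6000i


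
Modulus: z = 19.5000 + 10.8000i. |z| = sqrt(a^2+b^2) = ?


|z| = sqrt(19.5^2 + 10.8^2) = sqrt(380.25 + 116.64) = sqrt(496.89) = 22.2910

|z| = 22.2910


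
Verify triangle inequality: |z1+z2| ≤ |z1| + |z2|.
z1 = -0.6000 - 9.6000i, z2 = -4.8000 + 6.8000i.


|z1| = sqrt((-0.6)^2 + (-9.6)^2) = sqrt(92.52) = 9.6187
|z2| = sqrt((-4.8)^2 + 6.8^2) = sqrt(69.28) = 8.3235
z1+z2 = -5.4000 - 2.8000i
|z1+z2| = sqrt(37) = 6.0828
|z1|+|z2| = 9.6187 + 8.3235 = 17.9422

|z1+z2| = 6.0828 ≤ |z1|+|z2| = 17.9422 (verified)


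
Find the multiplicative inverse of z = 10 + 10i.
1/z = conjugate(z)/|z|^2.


|z|^2 = 100+100 = 200
1/z = (10 - 10i)/200

1/z = 0.0500 - 0.0500i


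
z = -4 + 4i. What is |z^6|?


|z| = sqrt(16+16) = sqrt(32) = 5.6569
|z^6| = |z|^6 = (sqrt(32))^6 = 32^3 = 32768

|z^6| = 32768


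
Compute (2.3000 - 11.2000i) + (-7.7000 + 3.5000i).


Real: 2.3 - 7.7 = -5.4
Imag: -11.2 + 3.5 = -7.7

-5.4000 - 7.7000i


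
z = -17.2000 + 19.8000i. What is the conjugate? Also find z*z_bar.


z_bar = -17.2000 - 19.8000i
z*z_bar = (-17.2)^2 + 19.8^2 = 295.84 + 392.04 = 687.88

z_bar = -17.2000 - 19.8000i, z*z_bar = 687.88


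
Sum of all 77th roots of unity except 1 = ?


With w = e^(2*pi*i/77), all 77 of the 77th roots of unity w^0 = 1, w, ..., w^(76) sum to 0: 1 + w + ... + w^(76) = (1 - w^77)/(1 - w) = 0 since w^77 = 1, w ≠ 1.
Removing the root 1: w + w^2 + ... + w^(76) = 0 - 1 = -1

Sum = -1


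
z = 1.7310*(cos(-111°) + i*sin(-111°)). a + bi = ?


a = 1.7310*cos(-111°) = 1.7310*(-0.35837) = -0.6203
b = 1.7310*sin(-111°) = 1.7310*(-0.93358) = -1.6160

-0.6203 - 1.6160i


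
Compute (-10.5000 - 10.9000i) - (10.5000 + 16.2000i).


Real: -10.5 - 10.5 = -21
Imag: -10.9 - 16.2 = -27.1

-21.0000 - 27.1000i


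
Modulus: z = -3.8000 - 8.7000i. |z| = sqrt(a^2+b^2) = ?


|z| = sqrt((-3.8)^2 + (-8.7)^2) = sqrt(14.44 + 75.69) = sqrt(90.13) = 9.4937

|z| = 9.4937


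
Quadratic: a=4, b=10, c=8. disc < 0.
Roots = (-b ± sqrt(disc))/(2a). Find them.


disc = 10^2 - 4*4*8 = 100 - 128 = -28
sqrt(|disc|) = sqrt(28) = 5.2915
Real part = -10/(2*4) = -1.2500
Imag part = 5.2915/(2*4) = 0.6614

-1.2500 ± 0.6614i


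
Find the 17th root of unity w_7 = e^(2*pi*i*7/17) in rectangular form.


Angle = 360*7/17 = 148.2353°
a = cos(148.2353°) = -0.8502
b = sin(148.2353°) = 0.5264

-0.8502 + 0.5264i


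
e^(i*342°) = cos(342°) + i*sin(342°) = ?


cos(342°) = 0.9511
sin(342°) = -0.3090

e^(i*342°) = 0.9511 - 0.3090i


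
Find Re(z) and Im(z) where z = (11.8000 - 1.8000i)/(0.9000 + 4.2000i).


Multiply by conjugate: (11.8000 - 1.8000i)(0.9000 - 4.2000i) / (0.9^2 + 4.2^2)
Numerator real = 11.8*0.9 - (1.8)*4.2 = 3.06
Numerator imag = -1.8*0.9 - 11.8*4.2 = -51.18
Denominator = 18.45
Re(z) = 3.06/18.45 = 0.1659
Im(z) = -51.18/18.45 = -2.7740

Re(z) = 0.1659, Im(z) = -2.7740


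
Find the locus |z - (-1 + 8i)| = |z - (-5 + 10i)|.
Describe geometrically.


Equal distances means the locus is the perpendicular bisector of z1 and z2.
Midpoint = ((-1+(-5))/2, (8+10)/2) = (-3.0000, 9.0000)

Perpendicular bisector through (-3.0000, 9.0000)


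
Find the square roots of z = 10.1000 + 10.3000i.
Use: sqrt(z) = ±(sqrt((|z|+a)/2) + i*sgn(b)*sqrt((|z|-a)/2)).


|z| = sqrt(102.01+106.09) = 14.4257
sqrt((|z|+a)/2) = sqrt((14.4257+10.1)/2) = sqrt(12.2628) = 3.5018
sqrt((|z|-a)/2) = sqrt((14.4257-10.1)/2) = sqrt(2.1628) = 1.4707

±(3.5018 + 1.4707i) i.e. 3.5018 + 1.4707i and -3.5018 - 1.4707i
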